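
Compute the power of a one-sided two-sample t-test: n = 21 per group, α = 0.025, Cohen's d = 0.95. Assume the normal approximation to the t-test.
Power ≈ 0.87

Power calculation (two-sample t-test, normal approximation):
z_β = d · √(n/2) - z_α
z_β = 0.95 · √(21/2) - 1.960
z_β = 0.95 · 3.240 - 1.960
z_β = 1.118

Power = Φ(z_β) = Φ(1.118) ≈ 0.868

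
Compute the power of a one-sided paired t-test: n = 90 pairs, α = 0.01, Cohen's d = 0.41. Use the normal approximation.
Power ≈ 0.94

Power calculation (paired t-test, normal approximation):
z_β = d · √n - z_α
z_β = 0.41 · √90 - 2.326
z_β = 0.41 · 9.487 - 2.326
z_β = 1.563

Power = Φ(z_β) = Φ(1.563) ≈ 0.941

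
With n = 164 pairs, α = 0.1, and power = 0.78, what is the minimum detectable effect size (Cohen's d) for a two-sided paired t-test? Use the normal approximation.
d ≈ 0.19

Minimum detectable effect (paired t-test, normal approximation):
d = (z_{α/2} + z_β) / √n
d = (1.645 + 0.772) / √164
d = 2.417 / 12.806
d ≈ 0.19

By Cohen's convention (0.2 small / 0.5 medium / 0.8 large): very small effect.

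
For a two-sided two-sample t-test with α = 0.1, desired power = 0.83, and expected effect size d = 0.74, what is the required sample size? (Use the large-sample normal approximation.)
n = 25 per group

Sample size formula (two-sample t-test, normal approximation):
n = 2 · ((z_{α/2} + z_β) / d)²

z_{α/2} = 1.645 (for α = 0.1, two-sided)
z_β = 0.954 (for power = 0.83)
d = 0.74

n = 2 · ((1.645 + 0.954) / 0.74)²
n = 2 · (3.512)²
n ≈ 24.67
Round up to the next whole number: n = 25 per group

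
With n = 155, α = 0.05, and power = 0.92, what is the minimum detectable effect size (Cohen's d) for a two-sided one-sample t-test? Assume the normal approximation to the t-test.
d ≈ 0.27

Minimum detectable effect (one-sample t-test, normal approximation):
d = (z_{α/2} + z_β) / √n
d = (1.960 + 1.405) / √155
d = 3.365 / 12.450
d ≈ 0.27

By Cohen's convention (0.2 small / 0.5 medium / 0.8 large): small effect.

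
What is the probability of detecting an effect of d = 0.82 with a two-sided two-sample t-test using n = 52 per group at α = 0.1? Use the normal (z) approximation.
Power ≈ 0.99

Power calculation (two-sample t-test, normal approximation):
z_β = d · √(n/2) - z_{α/2}
z_β = 0.82 · √(52/2) - 1.645
z_β = 0.82 · 5.099 - 1.645
z_β = 2.536

Power = Φ(z_β) = Φ(2.536) ≈ 0.994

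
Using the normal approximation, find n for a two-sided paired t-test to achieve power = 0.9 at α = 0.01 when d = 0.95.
n = 17 pairs

Sample size formula (paired t-test, normal approximation):
n = ((z_{α/2} + z_β) / d)²

z_{α/2} = 2.576 (for α = 0.01, two-sided)
z_β = 1.282 (for power = 0.9)
d = 0.95

n = ((2.576 + 1.282) / 0.95)²
n = (4.061)²
n ≈ 16.49
Round up to the next whole number: n = 17 pairs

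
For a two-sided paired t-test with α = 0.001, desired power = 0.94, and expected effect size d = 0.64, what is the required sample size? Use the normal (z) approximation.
n = 58 pairs

Sample size formula (paired t-test, normal approximation):
n = ((z_{α/2} + z_β) / d)²

z_{α/2} = 3.291 (for α = 0.001, two-sided)
z_β = 1.555 (for power = 0.94)
d = 0.64

n = ((3.291 + 1.555) / 0.64)²
n = (7.572)²
n ≈ 57.34
Round up to the next whole number: n = 58 pairs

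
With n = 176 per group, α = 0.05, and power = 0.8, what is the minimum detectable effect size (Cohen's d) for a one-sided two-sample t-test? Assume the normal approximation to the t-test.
d ≈ 0.27

Minimum detectable effect (two-sample t-test, normal approximation):
d = (z_α + z_β) / √(n/2)
d = (1.645 + 0.842) / √(176/2)
d = 2.486 / 9.381
d ≈ 0.27

By Cohen's convention (0.2 small / 0.5 medium / 0.8 large): small effect.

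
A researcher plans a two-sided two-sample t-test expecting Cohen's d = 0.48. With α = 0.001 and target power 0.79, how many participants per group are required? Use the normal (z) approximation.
n = 146 per group

Sample size formula (two-sample t-test, normal approximation):
n = 2 · ((z_{α/2} + z_β) / d)²

z_{α/2} = 3.291 (for α = 0.001, two-sided)
z_β = 0.806 (for power = 0.79)
d = 0.48

n = 2 · ((3.291 + 0.806) / 0.48)²
n = 2 · (8.535)²
n ≈ 145.69
Round up to the next whole number: n = 146 per group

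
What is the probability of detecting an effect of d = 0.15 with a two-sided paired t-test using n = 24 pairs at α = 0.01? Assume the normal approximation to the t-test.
Power ≈ 0.03

Power calculation (paired t-test, normal approximation):
z_β = d · √n - z_{α/2}
z_β = 0.15 · √24 - 2.576
z_β = 0.15 · 4.899 - 2.576
z_β = -1.841

Power = Φ(z_β) = Φ(-1.841) ≈ 0.033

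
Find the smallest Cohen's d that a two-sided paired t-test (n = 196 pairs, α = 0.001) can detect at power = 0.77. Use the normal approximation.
d ≈ 0.29

Minimum detectable effect (paired t-test, normal approximation):
d = (z_{α/2} + z_β) / √n
d = (3.291 + 0.739) / √196
d = 4.029 / 14.000
d ≈ 0.29

By Cohen's convention (0.2 small / 0.5 medium / 0.8 large): small effect.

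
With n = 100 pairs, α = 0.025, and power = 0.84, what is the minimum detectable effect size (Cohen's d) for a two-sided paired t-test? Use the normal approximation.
d ≈ 0.32

Minimum detectable effect (paired t-test, normal approximation):
d = (z_{α/2} + z_β) / √n
d = (2.241 + 0.994) / √100
d = 3.236 / 10.000
d ≈ 0.32

By Cohen's convention (0.2 small / 0.5 medium / 0.8 large): small effect.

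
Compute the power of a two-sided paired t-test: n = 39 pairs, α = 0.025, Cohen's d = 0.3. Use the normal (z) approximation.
Power ≈ 0.36

Power calculation (paired t-test, normal approximation):
z_β = d · √n - z_{α/2}
z_β = 0.3 · √39 - 2.241
z_β = 0.3 · 6.245 - 2.241
z_β = -0.368

Power = Φ(z_β) = Φ(-0.368) ≈ 0.356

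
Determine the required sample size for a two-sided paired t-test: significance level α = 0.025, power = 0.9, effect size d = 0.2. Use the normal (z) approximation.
n = 311 pairs

Sample size formula (paired t-test, normal approximation):
n = ((z_{α/2} + z_β) / d)²

z_{α/2} = 2.241 (for α = 0.025, two-sided)
z_β = 1.282 (for power = 0.9)
d = 0.2

n = ((2.241 + 1.282) / 0.2)²
n = (17.615)²
n ≈ 310.29
Round up to the next whole number: n = 311 pairs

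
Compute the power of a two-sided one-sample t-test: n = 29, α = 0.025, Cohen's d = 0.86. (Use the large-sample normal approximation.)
Power ≈ 0.99

Power calculation (one-sample t-test, normal approximation):
z_β = d · √n - z_{α/2}
z_β = 0.86 · √29 - 2.241
z_β = 0.86 · 5.385 - 2.241
z_β = 2.390

Power = Φ(z_β) = Φ(2.390) ≈ 0.992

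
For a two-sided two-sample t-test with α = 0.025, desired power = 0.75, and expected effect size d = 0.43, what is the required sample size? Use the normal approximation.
n = 92 per group

Sample size formula (two-sample t-test, normal approximation):
n = 2 · ((z_{α/2} + z_β) / d)²

z_{α/2} = 2.241 (for α = 0.025, two-sided)
z_β = 0.674 (for power = 0.75)
d = 0.43

n = 2 · ((2.241 + 0.674) / 0.43)²
n = 2 · (6.779)²
n ≈ 91.91
Round up to the next whole number: n = 92 per group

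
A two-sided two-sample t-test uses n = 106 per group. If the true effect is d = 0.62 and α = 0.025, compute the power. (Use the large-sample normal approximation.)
Power ≈ 0.99

Power calculation (two-sample t-test, normal approximation):
z_β = d · √(n/2) - z_{α/2}
z_β = 0.62 · √(106/2) - 2.241
z_β = 0.62 · 7.280 - 2.241
z_β = 2.272

Power = Φ(z_β) = Φ(2.272) ≈ 0.988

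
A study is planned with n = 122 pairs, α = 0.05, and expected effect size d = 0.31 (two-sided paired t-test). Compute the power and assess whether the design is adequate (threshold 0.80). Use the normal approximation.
Power ≈ 0.93; the study is adequately powered (power ≥ 0.80)

Power calculation (paired t-test, normal approximation):
z_β = d · √n - z_{α/2}
z_β = 0.31 · √122 - 1.960
z_β = 0.31 · 11.045 - 1.960
z_β = 1.464

Power = Φ(z_β) = Φ(1.464) ≈ 0.928

Effect size d = 0.31 is small by Cohen's convention (0.2/0.5/0.8).

Threshold: power ≥ 0.80 is conventionally adequate.
Power ≈ 0.93 → the study is adequately powered (power ≥ 0.80).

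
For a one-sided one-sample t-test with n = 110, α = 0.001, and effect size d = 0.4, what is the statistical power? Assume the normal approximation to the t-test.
Power ≈ 0.87

Power calculation (one-sample t-test, normal approximation):
z_β = d · √n - z_α
z_β = 0.4 · √110 - 3.090
z_β = 0.4 · 10.488 - 3.090
z_β = 1.105

Power = Φ(z_β) = Φ(1.105) ≈ 0.865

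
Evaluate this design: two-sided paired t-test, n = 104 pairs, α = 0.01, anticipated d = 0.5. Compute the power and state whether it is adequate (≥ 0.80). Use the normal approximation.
Power ≈ 0.99; the study is adequately powered (power ≥ 0.80)

Power calculation (paired t-test, normal approximation):
z_β = d · √n - z_{α/2}
z_β = 0.5 · √104 - 2.576
z_β = 0.5 · 10.198 - 2.576
z_β = 2.523

Power = Φ(z_β) = Φ(2.523) ≈ 0.994

Effect size d = 0.5 is medium by Cohen's convention (0.2/0.5/0.8).

Threshold: power ≥ 0.80 is conventionally adequate.
Power ≈ 0.99 → the study is adequately powered (power ≥ 0.80).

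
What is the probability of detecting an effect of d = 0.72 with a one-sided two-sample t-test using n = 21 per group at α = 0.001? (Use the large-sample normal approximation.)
Power ≈ 0.22

Power calculation (two-sample t-test, normal approximation):
z_β = d · √(n/2) - z_α
z_β = 0.72 · √(21/2) - 3.090
z_β = 0.72 · 3.240 - 3.090
z_β = -0.757

Power = Φ(z_β) = Φ(-0.757) ≈ 0.224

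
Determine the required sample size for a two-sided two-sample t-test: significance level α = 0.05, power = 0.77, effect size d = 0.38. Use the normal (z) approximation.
n = 101 per group

Sample size formula (two-sample t-test, normal approximation):
n = 2 · ((z_{α/2} + z_β) / d)²

z_{α/2} = 1.960 (for α = 0.05, two-sided)
z_β = 0.739 (for power = 0.77)
d = 0.38

n = 2 · ((1.960 + 0.739) / 0.38)²
n = 2 · (7.103)²
n ≈ 100.91
Round up to the next whole number: n = 101 per group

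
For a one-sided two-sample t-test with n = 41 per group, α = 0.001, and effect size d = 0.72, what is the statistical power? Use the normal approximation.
Power ≈ 0.57

Power calculation (two-sample t-test, normal approximation):
z_β = d · √(n/2) - z_α
z_β = 0.72 · √(41/2) - 3.090
z_β = 0.72 · 4.528 - 3.090
z_β = 0.170

Power = Φ(z_β) = Φ(0.170) ≈ 0.567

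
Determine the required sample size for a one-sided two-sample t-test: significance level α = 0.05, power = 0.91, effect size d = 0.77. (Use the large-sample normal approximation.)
n = 31 per group

Sample size formula (two-sample t-test, normal approximation):
n = 2 · ((z_α + z_β) / d)²

z_α = 1.645 (for α = 0.05, one-sided)
z_β = 1.341 (for power = 0.91)
d = 0.77

n = 2 · ((1.645 + 1.341) / 0.77)²
n = 2 · (3.878)²
n ≈ 30.08
Round up to the next whole number: n = 31 per group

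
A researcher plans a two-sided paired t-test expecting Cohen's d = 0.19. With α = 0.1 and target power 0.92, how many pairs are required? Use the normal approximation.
n = 258 pairs

Sample size formula (paired t-test, normal approximation):
n = ((z_{α/2} + z_β) / d)²

z_{α/2} = 1.645 (for α = 0.1, two-sided)
z_β = 1.405 (for power = 0.92)
d = 0.19

n = ((1.645 + 1.405) / 0.19)²
n = (16.053)²
n ≈ 257.70
Round up to the next whole number: n = 258 pairs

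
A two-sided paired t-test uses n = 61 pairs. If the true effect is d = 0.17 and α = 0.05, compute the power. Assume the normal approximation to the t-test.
Power ≈ 0.26

Power calculation (paired t-test, normal approximation):
z_β = d · √n - z_{α/2}
z_β = 0.17 · √61 - 1.960
z_β = 0.17 · 7.810 - 1.960
z_β = -0.632

Power = Φ(z_β) = Φ(-0.632) ≈ 0.264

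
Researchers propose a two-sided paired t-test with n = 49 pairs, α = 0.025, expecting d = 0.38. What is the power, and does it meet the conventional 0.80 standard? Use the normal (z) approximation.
Power ≈ 0.66; the study is underpowered (power < 0.80)

Power calculation (paired t-test, normal approximation):
z_β = d · √n - z_{α/2}
z_β = 0.38 · √49 - 2.241
z_β = 0.38 · 7.000 - 2.241
z_β = 0.419

Power = Φ(z_β) = Φ(0.419) ≈ 0.662

Effect size d = 0.38 is small by Cohen's convention (0.2/0.5/0.8).

Threshold: power ≥ 0.80 is conventionally adequate.
Power ≈ 0.66 → the study is underpowered (power < 0.80).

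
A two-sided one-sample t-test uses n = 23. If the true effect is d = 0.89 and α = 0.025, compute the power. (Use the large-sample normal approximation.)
Power ≈ 0.98

Power calculation (one-sample t-test, normal approximation):
z_β = d · √n - z_{α/2}
z_β = 0.89 · √23 - 2.241
z_β = 0.89 · 4.796 - 2.241
z_β = 2.027

Power = Φ(z_β) = Φ(2.027) ≈ 0.979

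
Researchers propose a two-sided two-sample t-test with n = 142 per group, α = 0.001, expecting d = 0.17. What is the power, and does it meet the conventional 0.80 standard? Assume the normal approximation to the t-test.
Power ≈ 0.03; the study is underpowered (power < 0.80)

Power calculation (two-sample t-test, normal approximation):
z_β = d · √(n/2) - z_{α/2}
z_β = 0.17 · √(142/2) - 3.291
z_β = 0.17 · 8.426 - 3.291
z_β = -1.858

Power = Φ(z_β) = Φ(-1.858) ≈ 0.032

Effect size d = 0.17 is very small by Cohen's convention (0.2/0.5/0.8).

Threshold: power ≥ 0.80 is conventionally adequate.
Power ≈ 0.03 → the study is underpowered (power < 0.80).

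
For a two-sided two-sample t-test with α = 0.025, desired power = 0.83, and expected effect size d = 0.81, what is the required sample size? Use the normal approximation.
n = 32 per group

Sample size formula (two-sample t-test, normal approximation):
n = 2 · ((z_{α/2} + z_β) / d)²

z_{α/2} = 2.241 (for α = 0.025, two-sided)
z_β = 0.954 (for power = 0.83)
d = 0.81

n = 2 · ((2.241 + 0.954) / 0.81)²
n = 2 · (3.944)²
n ≈ 31.11
Round up to the next whole number: n = 32 per group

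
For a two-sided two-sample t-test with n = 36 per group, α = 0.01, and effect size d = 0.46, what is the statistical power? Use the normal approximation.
Power ≈ 0.27

Power calculation (two-sample t-test, normal approximation):
z_β = d · √(n/2) - z_{α/2}
z_β = 0.46 · √(36/2) - 2.576
z_β = 0.46 · 4.243 - 2.576
z_β = -0.624

Power = Φ(z_β) = Φ(-0.624) ≈ 0.266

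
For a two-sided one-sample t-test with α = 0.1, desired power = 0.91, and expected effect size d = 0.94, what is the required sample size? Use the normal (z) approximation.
n = 11

Sample size formula (one-sample t-test, normal approximation):
n = ((z_{α/2} + z_β) / d)²

z_{α/2} = 1.645 (for α = 0.1, two-sided)
z_β = 1.341 (for power = 0.91)
d = 0.94

n = ((1.645 + 1.341) / 0.94)²
n = (3.177)²
n ≈ 10.09
Round up to the next whole number: n = 11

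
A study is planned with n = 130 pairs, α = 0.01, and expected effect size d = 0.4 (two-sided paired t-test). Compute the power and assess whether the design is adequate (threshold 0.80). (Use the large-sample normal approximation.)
Power ≈ 0.98; the study is adequately powered (power ≥ 0.80)

Power calculation (paired t-test, normal approximation):
z_β = d · √n - z_{α/2}
z_β = 0.4 · √130 - 2.576
z_β = 0.4 · 11.402 - 2.576
z_β = 1.985

Power = Φ(z_β) = Φ(1.985) ≈ 0.976

Effect size d = 0.4 is small by Cohen's convention (0.2/0.5/0.8).

Threshold: power ≥ 0.80 is conventionally adequate.
Power ≈ 0.98 → the study is adequately powered (power ≥ 0.80).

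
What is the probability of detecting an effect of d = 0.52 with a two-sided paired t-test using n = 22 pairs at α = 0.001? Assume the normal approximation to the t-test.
Power ≈ 0.20

Power calculation (paired t-test, normal approximation):
z_β = d · √n - z_{α/2}
z_β = 0.52 · √22 - 3.291
z_β = 0.52 · 4.690 - 3.291
z_β = -0.852

Power = Φ(z_β) = Φ(-0.852) ≈ 0.197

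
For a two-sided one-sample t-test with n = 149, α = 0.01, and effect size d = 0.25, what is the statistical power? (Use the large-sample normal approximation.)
Power ≈ 0.68

Power calculation (one-sample t-test, normal approximation):
z_β = d · √n - z_{α/2}
z_β = 0.25 · √149 - 2.576
z_β = 0.25 · 12.207 - 2.576
z_β = 0.476

Power = Φ(z_β) = Φ(0.476) ≈ 0.683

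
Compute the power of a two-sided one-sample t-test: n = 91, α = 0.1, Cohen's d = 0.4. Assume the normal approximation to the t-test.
Power ≈ 0.99

Power calculation (one-sample t-test, normal approximation):
z_β = d · √n - z_{α/2}
z_β = 0.4 · √91 - 1.645
z_β = 0.4 · 9.539 - 1.645
z_β = 2.171

Power = Φ(z_β) = Φ(2.171) ≈ 0.985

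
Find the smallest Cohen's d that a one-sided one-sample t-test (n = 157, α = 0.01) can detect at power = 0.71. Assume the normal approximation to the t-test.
d ≈ 0.23

Minimum detectable effect (one-sample t-test, normal approximation):
d = (z_α + z_β) / √n
d = (2.326 + 0.553) / √157
d = 2.880 / 12.530
d ≈ 0.23

By Cohen's convention (0.2 small / 0.5 medium / 0.8 large): small effect.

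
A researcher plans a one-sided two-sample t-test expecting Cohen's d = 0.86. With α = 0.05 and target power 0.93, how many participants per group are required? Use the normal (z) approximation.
n = 27 per group

Sample size formula (two-sample t-test, normal approximation):
n = 2 · ((z_α + z_β) / d)²

z_α = 1.645 (for α = 0.05, one-sided)
z_β = 1.476 (for power = 0.93)
d = 0.86

n = 2 · ((1.645 + 1.476) / 0.86)²
n = 2 · (3.629)²
n ≈ 26.34
Round up to the next whole number: n = 27 per group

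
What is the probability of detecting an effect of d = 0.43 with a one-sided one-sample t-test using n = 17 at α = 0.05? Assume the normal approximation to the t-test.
Power ≈ 0.55

Power calculation (one-sample t-test, normal approximation):
z_β = d · √n - z_α
z_β = 0.43 · √17 - 1.645
z_β = 0.43 · 4.123 - 1.645
z_β = 0.128

Power = Φ(z_β) = Φ(0.128) ≈ 0.551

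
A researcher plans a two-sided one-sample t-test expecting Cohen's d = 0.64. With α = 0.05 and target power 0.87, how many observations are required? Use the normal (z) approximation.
n = 24

Sample size formula (one-sample t-test, normal approximation):
n = ((z_{α/2} + z_β) / d)²

z_{α/2} = 1.960 (for α = 0.05, two-sided)
z_β = 1.126 (for power = 0.87)
d = 0.64

n = ((1.960 + 1.126) / 0.64)²
n = (4.822)²
n ≈ 23.25
Round up to the next whole number: n = 24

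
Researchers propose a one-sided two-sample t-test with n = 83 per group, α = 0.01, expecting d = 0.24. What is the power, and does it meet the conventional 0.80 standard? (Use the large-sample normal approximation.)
Power ≈ 0.22; the study is underpowered (power < 0.80)

Power calculation (two-sample t-test, normal approximation):
z_β = d · √(n/2) - z_α
z_β = 0.24 · √(83/2) - 2.326
z_β = 0.24 · 6.442 - 2.326
z_β = -0.780

Power = Φ(z_β) = Φ(-0.780) ≈ 0.218

Effect size d = 0.24 is small by Cohen's convention (0.2/0.5/0.8).

Threshold: power ≥ 0.80 is conventionally adequate.
Power ≈ 0.22 → the study is underpowered (power < 0.80).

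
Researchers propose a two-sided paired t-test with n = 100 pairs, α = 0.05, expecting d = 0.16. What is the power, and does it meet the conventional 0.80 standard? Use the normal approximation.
Power ≈ 0.36; the study is underpowered (power < 0.80)

Power calculation (paired t-test, normal approximation):
z_β = d · √n - z_{α/2}
z_β = 0.16 · √100 - 1.960
z_β = 0.16 · 10.000 - 1.960
z_β = -0.360

Power = Φ(z_β) = Φ(-0.360) ≈ 0.359

Effect size d = 0.16 is very small by Cohen's convention (0.2/0.5/0.8).

Threshold: power ≥ 0.80 is conventionally adequate.
Power ≈ 0.36 → the study is underpowered (power < 0.80).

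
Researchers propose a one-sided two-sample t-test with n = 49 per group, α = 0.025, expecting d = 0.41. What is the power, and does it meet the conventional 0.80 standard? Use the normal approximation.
Power ≈ 0.53; the study is underpowered (power < 0.80)

Power calculation (two-sample t-test, normal approximation):
z_β = d · √(n/2) - z_α
z_β = 0.41 · √(49/2) - 1.960
z_β = 0.41 · 4.950 - 1.960
z_β = 0.069

Power = Φ(z_β) = Φ(0.069) ≈ 0.528

Effect size d = 0.41 is small by Cohen's convention (0.2/0.5/0.8).

Threshold: power ≥ 0.80 is conventionally adequate.
Power ≈ 0.53 → the study is underpowered (power < 0.80).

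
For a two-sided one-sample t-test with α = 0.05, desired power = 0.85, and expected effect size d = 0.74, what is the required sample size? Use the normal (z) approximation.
n = 17

Sample size formula (one-sample t-test, normal approximation):
n = ((z_{α/2} + z_β) / d)²

z_{α/2} = 1.960 (for α = 0.05, two-sided)
z_β = 1.036 (for power = 0.85)
d = 0.74

n = ((1.960 + 1.036) / 0.74)²
n = (4.049)²
n ≈ 16.39
Round up to the next whole number: n = 17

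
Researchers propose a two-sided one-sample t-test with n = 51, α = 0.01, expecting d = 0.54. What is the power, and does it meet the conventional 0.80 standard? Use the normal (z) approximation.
Power ≈ 0.90; the study is adequately powered (power ≥ 0.80)

Power calculation (one-sample t-test, normal approximation):
z_β = d · √n - z_{α/2}
z_β = 0.54 · √51 - 2.576
z_β = 0.54 · 7.141 - 2.576
z_β = 1.281

Power = Φ(z_β) = Φ(1.281) ≈ 0.900

Effect size d = 0.54 is medium by Cohen's convention (0.2/0.5/0.8).

Threshold: power ≥ 0.80 is conventionally adequate.
Power ≈ 0.90 → the study is adequately powered (power ≥ 0.80).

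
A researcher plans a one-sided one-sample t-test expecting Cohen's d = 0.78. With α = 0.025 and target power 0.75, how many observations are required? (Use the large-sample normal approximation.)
n = 12

Sample size formula (one-sample t-test, normal approximation):
n = ((z_α + z_β) / d)²

z_α = 1.960 (for α = 0.025, one-sided)
z_β = 0.674 (for power = 0.75)
d = 0.78

n = ((1.960 + 0.674) / 0.78)²
n = (3.377)²
n ≈ 11.40
Round up to the next whole number: n = 12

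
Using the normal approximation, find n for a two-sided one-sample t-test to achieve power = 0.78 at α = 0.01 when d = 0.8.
n = 18

Sample size formula (one-sample t-test, normal approximation):
n = ((z_{α/2} + z_β) / d)²

z_{α/2} = 2.576 (for α = 0.01, two-sided)
z_β = 0.772 (for power = 0.78)
d = 0.8

n = ((2.576 + 0.772) / 0.8)²
n = (4.185)²
n ≈ 17.51
Round up to the next whole number: n = 18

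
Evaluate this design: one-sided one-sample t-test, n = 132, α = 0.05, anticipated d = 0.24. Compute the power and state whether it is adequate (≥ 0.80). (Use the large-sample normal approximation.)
Power ≈ 0.87; the study is adequately powered (power ≥ 0.80)

Power calculation (one-sample t-test, normal approximation):
z_β = d · √n - z_α
z_β = 0.24 · √132 - 1.645
z_β = 0.24 · 11.489 - 1.645
z_β = 1.113

Power = Φ(z_β) = Φ(1.113) ≈ 0.867

Effect size d = 0.24 is small by Cohen's convention (0.2/0.5/0.8).

Threshold: power ≥ 0.80 is conventionally adequate.
Power ≈ 0.87 → the study is adequately powered (power ≥ 0.80).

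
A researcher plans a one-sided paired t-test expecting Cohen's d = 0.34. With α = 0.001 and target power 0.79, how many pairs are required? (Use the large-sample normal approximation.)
n = 132 pairs

Sample size formula (paired t-test, normal approximation):
n = ((z_α + z_β) / d)²

z_α = 3.090 (for α = 0.001, one-sided)
z_β = 0.806 (for power = 0.79)
d = 0.34

n = ((3.090 + 0.806) / 0.34)²
n = (11.459)²
n ≈ 131.31
Round up to the next whole number: n = 132 pairs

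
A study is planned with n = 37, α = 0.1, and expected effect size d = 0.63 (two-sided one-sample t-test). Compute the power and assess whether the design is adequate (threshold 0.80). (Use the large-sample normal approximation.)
Power ≈ 0.99; the study is adequately powered (power ≥ 0.80)

Power calculation (one-sample t-test, normal approximation):
z_β = d · √n - z_{α/2}
z_β = 0.63 · √37 - 1.645
z_β = 0.63 · 6.083 - 1.645
z_β = 2.187

Power = Φ(z_β) = Φ(2.187) ≈ 0.986

Effect size d = 0.63 is medium by Cohen's convention (0.2/0.5/0.8).

Threshold: power ≥ 0.80 is conventionally adequate.
Power ≈ 0.99 → the study is adequately powered (power ≥ 0.80).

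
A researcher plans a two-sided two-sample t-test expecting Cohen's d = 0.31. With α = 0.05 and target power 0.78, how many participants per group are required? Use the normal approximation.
n = 156 per group

Sample size formula (two-sample t-test, normal approximation):
n = 2 · ((z_{α/2} + z_β) / d)²

z_{α/2} = 1.960 (for α = 0.05, two-sided)
z_β = 0.772 (for power = 0.78)
d = 0.31

n = 2 · ((1.960 + 0.772) / 0.31)²
n = 2 · (8.813)²
n ≈ 155.34
Round up to the next whole number: n = 156 per group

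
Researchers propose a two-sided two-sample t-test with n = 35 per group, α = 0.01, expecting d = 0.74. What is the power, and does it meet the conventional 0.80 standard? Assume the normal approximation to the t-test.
Power ≈ 0.70; the study is underpowered (power < 0.80)

Power calculation (two-sample t-test, normal approximation):
z_β = d · √(n/2) - z_{α/2}
z_β = 0.74 · √(35/2) - 2.576
z_β = 0.74 · 4.183 - 2.576
z_β = 0.520

Power = Φ(z_β) = Φ(0.520) ≈ 0.698

Effect size d = 0.74 is medium by Cohen's convention (0.2/0.5/0.8).

Threshold: power ≥ 0.80 is conventionally adequate.
Power ≈ 0.70 → the study is underpowered (power < 0.80).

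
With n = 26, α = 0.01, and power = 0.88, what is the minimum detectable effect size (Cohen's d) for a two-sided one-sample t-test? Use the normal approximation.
d ≈ 0.74

Minimum detectable effect (one-sample t-test, normal approximation):
d = (z_{α/2} + z_β) / √n
d = (2.576 + 1.175) / √26
d = 3.751 / 5.099
d ≈ 0.74

By Cohen's convention (0.2 small / 0.5 medium / 0.8 large): medium effect.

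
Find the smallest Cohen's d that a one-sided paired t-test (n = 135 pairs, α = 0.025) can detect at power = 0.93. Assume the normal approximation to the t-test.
d ≈ 0.30

Minimum detectable effect (paired t-test, normal approximation):
d = (z_α + z_β) / √n
d = (1.960 + 1.476) / √135
d = 3.436 / 11.619
d ≈ 0.30

By Cohen's convention (0.2 small / 0.5 medium / 0.8 large): small effect.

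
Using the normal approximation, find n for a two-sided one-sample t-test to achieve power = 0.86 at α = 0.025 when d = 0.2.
n = 276

Sample size formula (one-sample t-test, normal approximation):
n = ((z_{α/2} + z_β) / d)²

z_{α/2} = 2.241 (for α = 0.025, two-sided)
z_β = 1.080 (for power = 0.86)
d = 0.2

n = ((2.241 + 1.080) / 0.2)²
n = (16.605)²
n ≈ 275.73
Round up to the next whole number: n = 276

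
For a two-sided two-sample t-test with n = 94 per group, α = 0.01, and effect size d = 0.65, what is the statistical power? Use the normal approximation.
Power ≈ 0.97

Power calculation (two-sample t-test, normal approximation):
z_β = d · √(n/2) - z_{α/2}
z_β = 0.65 · √(94/2) - 2.576
z_β = 0.65 · 6.856 - 2.576
z_β = 1.880

Power = Φ(z_β) = Φ(1.880) ≈ 0.970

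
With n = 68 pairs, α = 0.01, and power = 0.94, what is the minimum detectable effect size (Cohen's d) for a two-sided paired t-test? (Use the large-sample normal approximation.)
d ≈ 0.50

Minimum detectable effect (paired t-test, normal approximation):
d = (z_{α/2} + z_β) / √n
d = (2.576 + 1.555) / √68
d = 4.131 / 8.246
d ≈ 0.50

By Cohen's convention (0.2 small / 0.5 medium / 0.8 large): medium effect.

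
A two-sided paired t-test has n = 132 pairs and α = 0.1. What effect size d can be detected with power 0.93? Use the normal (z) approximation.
d ≈ 0.27

Minimum detectable effect (paired t-test, normal approximation):
d = (z_{α/2} + z_β) / √n
d = (1.645 + 1.476) / √132
d = 3.121 / 11.489
d ≈ 0.27

By Cohen's convention (0.2 small / 0.5 medium / 0.8 large): small effect.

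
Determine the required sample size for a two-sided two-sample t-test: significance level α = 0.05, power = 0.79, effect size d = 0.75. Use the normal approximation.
n = 28 per group

Sample size formula (two-sample t-test, normal approximation):
n = 2 · ((z_{α/2} + z_β) / d)²

z_{α/2} = 1.960 (for α = 0.05, two-sided)
z_β = 0.806 (for power = 0.79)
d = 0.75

n = 2 · ((1.960 + 0.806) / 0.75)²
n = 2 · (3.688)²
n ≈ 27.20
Round up to the next whole number: n = 28 per group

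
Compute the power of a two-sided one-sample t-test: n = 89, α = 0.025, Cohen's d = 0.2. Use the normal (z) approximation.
Power ≈ 0.36

Power calculation (one-sample t-test, normal approximation):
z_β = d · √n - z_{α/2}
z_β = 0.2 · √89 - 2.241
z_β = 0.2 · 9.434 - 2.241
z_β = -0.355

Power = Φ(z_β) = Φ(-0.355) ≈ 0.361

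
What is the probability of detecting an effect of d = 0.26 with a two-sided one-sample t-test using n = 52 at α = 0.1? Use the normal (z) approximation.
Power ≈ 0.59

Power calculation (one-sample t-test, normal approximation):
z_β = d · √n - z_{α/2}
z_β = 0.26 · √52 - 1.645
z_β = 0.26 · 7.211 - 1.645
z_β = 0.230

Power = Φ(z_β) = Φ(0.230) ≈ 0.591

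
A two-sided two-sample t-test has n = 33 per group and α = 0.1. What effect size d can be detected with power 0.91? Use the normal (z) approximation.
d ≈ 0.74

Minimum detectable effect (two-sample t-test, normal approximation):
d = (z_{α/2} + z_β) / √(n/2)
d = (1.645 + 1.341) / √(33/2)
d = 2.986 / 4.062
d ≈ 0.74

By Cohen's convention (0.2 small / 0.5 medium / 0.8 large): medium effect.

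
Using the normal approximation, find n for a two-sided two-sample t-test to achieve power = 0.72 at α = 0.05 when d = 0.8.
n = 21 per group

Sample size formula (two-sample t-test, normal approximation):
n = 2 · ((z_{α/2} + z_β) / d)²

z_{α/2} = 1.960 (for α = 0.05, two-sided)
z_β = 0.583 (for power = 0.72)
d = 0.8

n = 2 · ((1.960 + 0.583) / 0.8)²
n = 2 · (3.179)²
n ≈ 20.21
Round up to the next whole number: n = 21 per group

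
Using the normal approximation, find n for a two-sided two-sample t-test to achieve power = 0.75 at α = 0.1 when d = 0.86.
n = 15 per group

Sample size formula (two-sample t-test, normal approximation):
n = 2 · ((z_{α/2} + z_β) / d)²

z_{α/2} = 1.645 (for α = 0.1, two-sided)
z_β = 0.674 (for power = 0.75)
d = 0.86

n = 2 · ((1.645 + 0.674) / 0.86)²
n = 2 · (2.697)²
n ≈ 14.55
Round up to the next whole number: n = 15 per group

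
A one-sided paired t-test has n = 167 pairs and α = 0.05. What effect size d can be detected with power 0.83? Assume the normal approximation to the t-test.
d ≈ 0.20

Minimum detectable effect (paired t-test, normal approximation):
d = (z_α + z_β) / √n
d = (1.645 + 0.954) / √167
d = 2.599 / 12.923
d ≈ 0.20

By Cohen's convention (0.2 small / 0.5 medium / 0.8 large): small effect.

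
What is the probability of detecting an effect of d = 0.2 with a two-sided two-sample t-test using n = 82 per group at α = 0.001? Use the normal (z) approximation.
Power ≈ 0.02

Power calculation (two-sample t-test, normal approximation):
z_β = d · √(n/2) - z_{α/2}
z_β = 0.2 · √(82/2) - 3.291
z_β = 0.2 · 6.403 - 3.291
z_β = -2.010

Power = Φ(z_β) = Φ(-2.010) ≈ 0.022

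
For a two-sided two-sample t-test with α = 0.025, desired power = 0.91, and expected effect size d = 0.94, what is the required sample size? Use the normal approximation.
n = 30 per group

Sample size formula (two-sample t-test, normal approximation):
n = 2 · ((z_{α/2} + z_β) / d)²

z_{α/2} = 2.241 (for α = 0.025, two-sided)
z_β = 1.341 (for power = 0.91)
d = 0.94

n = 2 · ((2.241 + 1.341) / 0.94)²
n = 2 · (3.811)²
n ≈ 29.05
Round up to the next whole number: n = 30 per group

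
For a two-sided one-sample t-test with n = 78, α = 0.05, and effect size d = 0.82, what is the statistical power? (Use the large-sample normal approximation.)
Power ≈ 1.00

Power calculation (one-sample t-test, normal approximation):
z_β = d · √n - z_{α/2}
z_β = 0.82 · √78 - 1.960
z_β = 0.82 · 8.832 - 1.960
z_β = 5.282

Power = Φ(z_β) = Φ(5.282) ≈ 1.000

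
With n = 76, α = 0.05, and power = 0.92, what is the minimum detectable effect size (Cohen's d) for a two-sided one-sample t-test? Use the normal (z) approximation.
d ≈ 0.39

Minimum detectable effect (one-sample t-test, normal approximation):
d = (z_{α/2} + z_β) / √n
d = (1.960 + 1.405) / √76
d = 3.365 / 8.718
d ≈ 0.39

By Cohen's convention (0.2 small / 0.5 medium / 0.8 large): small effect.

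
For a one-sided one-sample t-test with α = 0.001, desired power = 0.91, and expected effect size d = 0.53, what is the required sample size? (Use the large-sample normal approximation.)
n = 70

Sample size formula (one-sample t-test, normal approximation):
n = ((z_α + z_β) / d)²

z_α = 3.090 (for α = 0.001, one-sided)
z_β = 1.341 (for power = 0.91)
d = 0.53

n = ((3.090 + 1.341) / 0.53)²
n = (8.360)²
n ≈ 69.89
Round up to the next whole number: n = 70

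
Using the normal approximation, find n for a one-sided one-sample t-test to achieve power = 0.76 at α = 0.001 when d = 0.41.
n = 86

Sample size formula (one-sample t-test, normal approximation):
n = ((z_α + z_β) / d)²

z_α = 3.090 (for α = 0.001, one-sided)
z_β = 0.706 (for power = 0.76)
d = 0.41

n = ((3.090 + 0.706) / 0.41)²
n = (9.259)²
n ≈ 85.73
Round up to the next whole number: n = 86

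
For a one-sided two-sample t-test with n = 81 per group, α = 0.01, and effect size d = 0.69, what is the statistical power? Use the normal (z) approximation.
Power ≈ 0.98

Power calculation (two-sample t-test, normal approximation):
z_β = d · √(n/2) - z_α
z_β = 0.69 · √(81/2) - 2.326
z_β = 0.69 · 6.364 - 2.326
z_β = 2.065

Power = Φ(z_β) = Φ(2.065) ≈ 0.981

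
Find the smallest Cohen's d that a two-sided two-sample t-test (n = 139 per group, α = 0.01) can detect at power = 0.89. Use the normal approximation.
d ≈ 0.46

Minimum detectable effect (two-sample t-test, normal approximation):
d = (z_{α/2} + z_β) / √(n/2)
d = (2.576 + 1.227) / √(139/2)
d = 3.802 / 8.337
d ≈ 0.46

By Cohen's convention (0.2 small / 0.5 medium / 0.8 large): small effect.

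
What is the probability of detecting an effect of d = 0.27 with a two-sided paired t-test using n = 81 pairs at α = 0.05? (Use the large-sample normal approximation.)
Power ≈ 0.68

Power calculation (paired t-test, normal approximation):
z_β = d · √n - z_{α/2}
z_β = 0.27 · √81 - 1.960
z_β = 0.27 · 9.000 - 1.960
z_β = 0.470

Power = Φ(z_β) = Φ(0.470) ≈ 0.681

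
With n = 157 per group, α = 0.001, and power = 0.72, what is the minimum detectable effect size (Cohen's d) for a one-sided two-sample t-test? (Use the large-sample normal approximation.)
d ≈ 0.41

Minimum detectable effect (two-sample t-test, normal approximation):
d = (z_α + z_β) / √(n/2)
d = (3.090 + 0.583) / √(157/2)
d = 3.673 / 8.860
d ≈ 0.41

By Cohen's convention (0.2 small / 0.5 medium / 0.8 large): small effect.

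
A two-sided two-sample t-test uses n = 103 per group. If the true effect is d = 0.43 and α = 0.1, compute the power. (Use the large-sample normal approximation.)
Power ≈ 0.93

Power calculation (two-sample t-test, normal approximation):
z_β = d · √(n/2) - z_{α/2}
z_β = 0.43 · √(103/2) - 1.645
z_β = 0.43 · 7.176 - 1.645
z_β = 1.441

Power = Φ(z_β) = Φ(1.441) ≈ 0.925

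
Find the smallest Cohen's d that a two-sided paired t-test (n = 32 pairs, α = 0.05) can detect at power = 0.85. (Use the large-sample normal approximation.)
d ≈ 0.53

Minimum detectable effect (paired t-test, normal approximation):
d = (z_{α/2} + z_β) / √n
d = (1.960 + 1.036) / √32
d = 2.996 / 5.657
d ≈ 0.53

By Cohen's convention (0.2 small / 0.5 medium / 0.8 large): medium effect.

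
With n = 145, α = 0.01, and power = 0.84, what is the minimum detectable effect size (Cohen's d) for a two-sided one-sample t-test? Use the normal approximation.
d ≈ 0.30

Minimum detectable effect (one-sample t-test, normal approximation):
d = (z_{α/2} + z_β) / √n
d = (2.576 + 0.994) / √145
d = 3.570 / 12.042
d ≈ 0.30

By Cohen's convention (0.2 small / 0.5 medium / 0.8 large): small effect.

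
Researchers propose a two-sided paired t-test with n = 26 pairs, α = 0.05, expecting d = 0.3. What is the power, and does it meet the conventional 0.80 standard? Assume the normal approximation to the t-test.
Power ≈ 0.33; the study is underpowered (power < 0.80)

Power calculation (paired t-test, normal approximation):
z_β = d · √n - z_{α/2}
z_β = 0.3 · √26 - 1.960
z_β = 0.3 · 5.099 - 1.960
z_β = -0.430

Power = Φ(z_β) = Φ(-0.430) ≈ 0.334

Effect size d = 0.3 is small by Cohen's convention (0.2/0.5/0.8).

Threshold: power ≥ 0.80 is conventionally adequate.
Power ≈ 0.33 → the study is underpowered (power < 0.80).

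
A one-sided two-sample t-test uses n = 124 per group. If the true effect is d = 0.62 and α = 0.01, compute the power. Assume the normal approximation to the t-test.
Power ≈ 0.99

Power calculation (two-sample t-test, normal approximation):
z_β = d · √(n/2) - z_α
z_β = 0.62 · √(124/2) - 2.326
z_β = 0.62 · 7.874 - 2.326
z_β = 2.556

Power = Φ(z_β) = Φ(2.556) ≈ 0.995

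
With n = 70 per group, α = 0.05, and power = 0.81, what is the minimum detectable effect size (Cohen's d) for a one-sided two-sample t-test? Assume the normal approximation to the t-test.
d ≈ 0.43

Minimum detectable effect (two-sample t-test, normal approximation):
d = (z_α + z_β) / √(n/2)
d = (1.645 + 0.878) / √(70/2)
d = 2.523 / 5.916
d ≈ 0.43

By Cohen's convention (0.2 small / 0.5 medium / 0.8 large): small effect.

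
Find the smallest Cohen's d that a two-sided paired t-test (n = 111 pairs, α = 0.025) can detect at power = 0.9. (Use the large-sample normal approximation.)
d ≈ 0.33

Minimum detectable effect (paired t-test, normal approximation):
d = (z_{α/2} + z_β) / √n
d = (2.241 + 1.282) / √111
d = 3.523 / 10.536
d ≈ 0.33

By Cohen's convention (0.2 small / 0.5 medium / 0.8 large): small effect.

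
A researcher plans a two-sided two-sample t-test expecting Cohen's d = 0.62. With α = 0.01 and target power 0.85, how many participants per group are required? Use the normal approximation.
n = 68 per group

Sample size formula (two-sample t-test, normal approximation):
n = 2 · ((z_{α/2} + z_β) / d)²

z_{α/2} = 2.576 (for α = 0.01, two-sided)
z_β = 1.036 (for power = 0.85)
d = 0.62

n = 2 · ((2.576 + 1.036) / 0.62)²
n = 2 · (5.826)²
n ≈ 67.88
Round up to the next whole number: n = 68 per group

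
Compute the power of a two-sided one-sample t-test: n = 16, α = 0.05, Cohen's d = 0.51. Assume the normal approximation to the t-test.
Power ≈ 0.53

Power calculation (one-sample t-test, normal approximation):
z_β = d · √n - z_{α/2}
z_β = 0.51 · √16 - 1.960
z_β = 0.51 · 4.000 - 1.960
z_β = 0.080

Power = Φ(z_β) = Φ(0.080) ≈ 0.532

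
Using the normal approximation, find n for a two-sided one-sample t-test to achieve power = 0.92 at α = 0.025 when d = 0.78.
n = 22

Sample size formula (one-sample t-test, normal approximation):
n = ((z_{α/2} + z_β) / d)²

z_{α/2} = 2.241 (for α = 0.025, two-sided)
z_β = 1.405 (for power = 0.92)
d = 0.78

n = ((2.241 + 1.405) / 0.78)²
n = (4.674)²
n ≈ 21.85
Round up to the next whole number: n = 22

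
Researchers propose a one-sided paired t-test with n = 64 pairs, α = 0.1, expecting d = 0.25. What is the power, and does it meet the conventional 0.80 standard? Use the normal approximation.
Power ≈ 0.76; the study is underpowered (power < 0.80)

Power calculation (paired t-test, normal approximation):
z_β = d · √n - z_α
z_β = 0.25 · √64 - 1.282
z_β = 0.25 · 8.000 - 1.282
z_β = 0.718

Power = Φ(z_β) = Φ(0.718) ≈ 0.764

Effect size d = 0.25 is small by Cohen's convention (0.2/0.5/0.8).

Threshold: power ≥ 0.80 is conventionally adequate.
Power ≈ 0.76 → the study is underpowered (power < 0.80).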